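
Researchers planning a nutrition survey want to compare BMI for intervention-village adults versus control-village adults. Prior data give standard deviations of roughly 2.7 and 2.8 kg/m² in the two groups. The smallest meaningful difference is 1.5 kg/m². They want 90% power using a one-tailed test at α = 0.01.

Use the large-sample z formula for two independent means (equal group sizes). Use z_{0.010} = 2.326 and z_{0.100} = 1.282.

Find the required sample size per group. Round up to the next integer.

n = 88 per group

n = (z_α + z_β)² · (σ₁² + σ₂²) / δ²
  = (2.326 + 1.282)² · (2.7² + 2.8² = 15.13) / 1.5²
  = 13.0177 · 15.13 / 2.25
  = 87.54
Round up → n = 88 per group.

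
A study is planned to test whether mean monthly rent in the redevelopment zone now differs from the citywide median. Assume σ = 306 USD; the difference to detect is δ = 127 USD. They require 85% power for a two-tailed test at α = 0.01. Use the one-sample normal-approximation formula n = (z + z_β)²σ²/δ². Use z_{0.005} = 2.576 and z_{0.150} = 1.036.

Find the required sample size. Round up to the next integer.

n = (z_{α/2} + z_β)² · σ² / δ²
  = (2.576 + 1.036)² · 306² / 127²
  = 13.0465 · 93636 / 16129
  = 75.74
Round up → n = 76.

n = 76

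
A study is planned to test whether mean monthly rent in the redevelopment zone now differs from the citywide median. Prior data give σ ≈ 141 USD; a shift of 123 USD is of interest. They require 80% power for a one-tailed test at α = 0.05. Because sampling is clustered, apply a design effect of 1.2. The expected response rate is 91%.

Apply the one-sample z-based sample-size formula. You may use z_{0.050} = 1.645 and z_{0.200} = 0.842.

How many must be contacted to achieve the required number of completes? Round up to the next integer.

n = (z_α + z_β)² · σ² / δ²
  = (1.645 + 0.842)² · 141² / 123²
  = 6.1852 · 19881 / 15129
  = 8.13
Design effect: 1.2 × 8.13 = 9.75.
Adjust for 91% response: 9.75 / 0.91 = 10.72.
Round up → n = 11.

n = 11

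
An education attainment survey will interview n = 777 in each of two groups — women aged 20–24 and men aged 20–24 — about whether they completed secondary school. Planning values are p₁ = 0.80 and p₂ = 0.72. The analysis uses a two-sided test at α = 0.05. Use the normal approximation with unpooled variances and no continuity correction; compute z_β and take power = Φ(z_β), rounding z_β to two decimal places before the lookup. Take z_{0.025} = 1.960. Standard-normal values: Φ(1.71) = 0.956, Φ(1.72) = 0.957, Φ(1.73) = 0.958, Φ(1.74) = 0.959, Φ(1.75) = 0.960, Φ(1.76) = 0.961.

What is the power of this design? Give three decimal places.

Power ≈ 0.960

z_β = |p₁−p₂|·√(n/[p₁q₁+p₂q₂]) − z_{α/2}
    = 0.08 · √(777/0.3616) − 1.960
    = 0.08 · 46.3550 − 1.960
    = 3.7084 − 1.960 = 1.7484 → 1.75
Power = Φ(1.75) = 0.960.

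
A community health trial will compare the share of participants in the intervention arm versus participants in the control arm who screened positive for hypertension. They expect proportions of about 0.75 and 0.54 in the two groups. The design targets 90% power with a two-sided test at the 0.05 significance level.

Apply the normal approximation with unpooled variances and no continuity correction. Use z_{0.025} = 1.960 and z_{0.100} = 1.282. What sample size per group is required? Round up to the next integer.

n = 104 per group

n = (z_{α/2} + z_β)² · [p₁(1−p₁) + p₂(1−p₂)] / (p₁ − p₂)²
  = (1.960 + 1.282)² · (0.75·0.25 + 0.54·0.46) / (0.21)²
  = (3.242)² · (0.1875 + 0.2484) / 0.0441
  = 10.5106 · 0.4359 / 0.0441
  = 103.89
Round up → n = 104 per group.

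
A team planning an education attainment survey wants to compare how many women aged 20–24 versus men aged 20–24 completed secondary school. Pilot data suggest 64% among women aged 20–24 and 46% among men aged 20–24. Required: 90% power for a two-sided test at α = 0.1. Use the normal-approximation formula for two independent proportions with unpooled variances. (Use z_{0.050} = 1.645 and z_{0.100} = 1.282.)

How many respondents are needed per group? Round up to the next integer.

n = (z_{α/2} + z_β)² · [p₁(1−p₁) + p₂(1−p₂)] / (p₁ − p₂)²
  = (1.645 + 1.282)² · (0.64·0.36 + 0.46·0.54) / (0.18)²
  = (2.927)² · (0.2304 + 0.2484) / 0.0324
  = 8.5673 · 0.4788 / 0.0324
  = 126.61
Round up → n = 127 per group.

n = 127 per group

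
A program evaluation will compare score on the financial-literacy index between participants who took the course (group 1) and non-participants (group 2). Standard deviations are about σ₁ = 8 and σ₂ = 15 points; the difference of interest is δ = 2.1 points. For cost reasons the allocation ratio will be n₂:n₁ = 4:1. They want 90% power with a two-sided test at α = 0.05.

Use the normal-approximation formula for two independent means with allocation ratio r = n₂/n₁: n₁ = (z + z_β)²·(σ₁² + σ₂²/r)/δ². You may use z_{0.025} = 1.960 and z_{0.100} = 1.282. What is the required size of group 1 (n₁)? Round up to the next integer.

n₁ = 287

n₁ = (z_{α/2} + z_β)² · (σ₁² + σ₂²/r) / δ²
   = (1.960 + 1.282)² · (8² + 15²/4) / 2.1²
   = 10.5106 · (64 + 56.25) / 4.41
   = 10.5106 · 120.25 / 4.41
   = 286.60
Round up → n₁ = 287; n₂ = r·n₁ = 4 × 287 = 1148.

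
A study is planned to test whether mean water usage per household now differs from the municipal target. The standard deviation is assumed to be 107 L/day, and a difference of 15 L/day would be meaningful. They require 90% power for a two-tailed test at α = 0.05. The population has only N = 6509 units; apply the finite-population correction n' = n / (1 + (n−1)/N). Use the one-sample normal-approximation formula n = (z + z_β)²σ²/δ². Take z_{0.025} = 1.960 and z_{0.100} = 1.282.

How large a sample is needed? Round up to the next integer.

n = 495

n = (z_{α/2} + z_β)² · σ² / δ²
  = (1.960 + 1.282)² · 107² / 15²
  = 10.5106 · 11449 / 225
  = 534.82
Finite-population correction (N = 6509): 534.82 / (1 + (534.82 − 1)/6509) = 494.29.
Round up → n = 495.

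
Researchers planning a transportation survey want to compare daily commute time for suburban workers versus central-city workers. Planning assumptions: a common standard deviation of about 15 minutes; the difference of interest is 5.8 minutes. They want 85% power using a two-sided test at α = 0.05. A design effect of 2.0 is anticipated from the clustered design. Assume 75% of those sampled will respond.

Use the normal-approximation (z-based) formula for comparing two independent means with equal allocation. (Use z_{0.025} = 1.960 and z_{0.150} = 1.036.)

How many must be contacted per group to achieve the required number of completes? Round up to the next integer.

n = 321 per group

n = (z_{α/2} + z_β)² · (σ₁² + σ₂²) / δ²
  = (1.960 + 1.036)² · (2·15² = 450) / 5.8²
  = 8.9760 · 450 / 33.64
  = 120.07
Design effect: 2.0 × 120.07 = 240.14.
Adjust for 75% response: 240.14 / 0.75 = 320.19.
Round up → n = 321 per group.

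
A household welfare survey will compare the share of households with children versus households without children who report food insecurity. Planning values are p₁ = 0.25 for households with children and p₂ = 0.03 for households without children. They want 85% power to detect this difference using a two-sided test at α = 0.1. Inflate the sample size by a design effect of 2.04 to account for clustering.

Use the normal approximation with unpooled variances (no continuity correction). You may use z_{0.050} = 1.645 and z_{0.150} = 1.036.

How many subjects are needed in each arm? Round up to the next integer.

n = 66 per group

n = (z_{α/2} + z_β)² · [p₁(1−p₁) + p₂(1−p₂)] / (p₁ − p₂)²
  = (1.645 + 1.036)² · (0.25·0.75 + 0.03·0.97) / (0.22)²
  = (2.681)² · (0.1875 + 0.0291) / 0.0484
  = 7.1878 · 0.2166 / 0.0484
  = 32.17
Design effect: 2.04 × 32.17 = 65.62.
Round up → n = 66 per group.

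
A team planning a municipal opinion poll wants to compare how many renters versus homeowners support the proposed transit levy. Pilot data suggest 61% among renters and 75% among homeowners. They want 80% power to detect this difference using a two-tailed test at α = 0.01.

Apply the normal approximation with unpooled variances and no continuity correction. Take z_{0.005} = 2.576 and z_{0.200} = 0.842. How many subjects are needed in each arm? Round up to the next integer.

n = 254 per group

n = (z_{α/2} + z_β)² · [p₁(1−p₁) + p₂(1−p₂)] / (p₁ − p₂)²
  = (2.576 + 0.842)² · (0.61·0.39 + 0.75·0.25) / (-0.14)²
  = (3.418)² · (0.2379 + 0.1875) / 0.0196
  = 11.6827 · 0.4254 / 0.0196
  = 253.56
Round up → n = 254 per group.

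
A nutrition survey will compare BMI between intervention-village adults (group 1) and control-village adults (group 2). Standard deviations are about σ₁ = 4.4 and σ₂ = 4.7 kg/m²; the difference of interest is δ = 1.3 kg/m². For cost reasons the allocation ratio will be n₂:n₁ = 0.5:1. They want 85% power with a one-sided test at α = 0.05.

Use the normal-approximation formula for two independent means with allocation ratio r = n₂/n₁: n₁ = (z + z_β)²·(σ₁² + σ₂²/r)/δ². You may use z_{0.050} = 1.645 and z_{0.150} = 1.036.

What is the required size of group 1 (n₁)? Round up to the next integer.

n₁ = 271

n₁ = (z_α + z_β)² · (σ₁² + σ₂²/r) / δ²
   = (1.645 + 1.036)² · (4.4² + 4.7²/0.5) / 1.3²
   = 7.1878 · (19.36 + 44.18) / 1.69
   = 7.1878 · 63.54 / 1.69
   = 270.24
Round up → n₁ = 271; n₂ = r·n₁ = 0.5 × 271 = 136.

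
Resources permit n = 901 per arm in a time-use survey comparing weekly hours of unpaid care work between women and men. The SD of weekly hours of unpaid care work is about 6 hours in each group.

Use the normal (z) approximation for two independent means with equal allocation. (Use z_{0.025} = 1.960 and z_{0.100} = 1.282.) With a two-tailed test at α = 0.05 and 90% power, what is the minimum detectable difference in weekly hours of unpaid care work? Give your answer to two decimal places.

Minimum detectable difference ≈ 0.92 hours

δ = (z_{α/2} + z_β) · √((σ₁²+σ₂²)/n)
  = (1.960 + 1.282) · √(72/901)
  = 3.242 · √0.07991
  = 3.242 · 0.2827
  = 0.9165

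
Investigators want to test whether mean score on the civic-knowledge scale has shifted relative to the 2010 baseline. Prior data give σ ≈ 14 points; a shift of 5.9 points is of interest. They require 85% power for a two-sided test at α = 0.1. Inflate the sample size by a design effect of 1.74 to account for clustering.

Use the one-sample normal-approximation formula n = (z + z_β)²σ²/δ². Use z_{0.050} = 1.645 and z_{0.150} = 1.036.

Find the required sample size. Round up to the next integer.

n = 71

n = (z_{α/2} + z_β)² · σ² / δ²
  = (1.645 + 1.036)² · 14² / 5.9²
  = 7.1878 · 196 / 34.81
  = 40.47
Design effect: 1.74 × 40.47 = 70.42.
Round up → n = 71.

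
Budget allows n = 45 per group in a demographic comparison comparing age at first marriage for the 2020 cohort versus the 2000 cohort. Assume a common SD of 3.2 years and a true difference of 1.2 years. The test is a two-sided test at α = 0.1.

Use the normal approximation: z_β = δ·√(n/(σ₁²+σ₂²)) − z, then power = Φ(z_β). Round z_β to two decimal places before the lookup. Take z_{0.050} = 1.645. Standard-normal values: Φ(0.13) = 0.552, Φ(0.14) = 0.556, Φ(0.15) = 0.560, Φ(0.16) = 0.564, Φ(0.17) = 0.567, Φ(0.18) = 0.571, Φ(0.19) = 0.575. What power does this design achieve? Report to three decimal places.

z_β = δ·√(n/(σ₁²+σ₂²)) − z_{α/2}
    = 1.2 · √(45/20.48) − 1.645
    = 1.2 · 1.48232 − 1.645
    = 1.7788 − 1.645 = 0.1338 → 0.13
Power = Φ(0.13) = 0.552.

Power ≈ 0.552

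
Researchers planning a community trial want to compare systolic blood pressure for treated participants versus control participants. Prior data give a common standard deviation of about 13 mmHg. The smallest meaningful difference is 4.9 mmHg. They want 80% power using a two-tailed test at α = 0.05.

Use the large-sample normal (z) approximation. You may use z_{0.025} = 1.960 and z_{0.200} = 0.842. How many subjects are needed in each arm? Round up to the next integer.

n = (z_{α/2} + z_β)² · (σ₁² + σ₂²) / δ²
  = (1.960 + 0.842)² · (2·13² = 338) / 4.9²
  = 7.8512 · 338 / 24.01
  = 110.53
Round up → n = 111 per group.

n = 111 per group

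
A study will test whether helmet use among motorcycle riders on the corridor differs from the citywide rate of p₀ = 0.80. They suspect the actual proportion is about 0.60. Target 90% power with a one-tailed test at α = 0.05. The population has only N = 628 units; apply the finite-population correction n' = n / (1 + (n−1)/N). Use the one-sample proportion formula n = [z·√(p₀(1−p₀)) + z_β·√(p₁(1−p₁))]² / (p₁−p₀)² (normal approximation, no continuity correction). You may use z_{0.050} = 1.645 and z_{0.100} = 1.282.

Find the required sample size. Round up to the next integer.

n = [z_α·√(p₀q₀) + z_β·√(p₁q₁)]² / (p₁ − p₀)²
  = [1.645·√(0.80·0.20) + 1.282·√(0.60·0.40)]² / (-0.20)²
  = [1.645·0.4000 + 1.282·0.4899]² / 0.0400
  = [1.2860]² / 0.0400
  = 41.35
Finite-population correction (N = 628): 41.35 / (1 + (41.35 − 1)/628) = 38.85.
Round up → n = 39.

n = 39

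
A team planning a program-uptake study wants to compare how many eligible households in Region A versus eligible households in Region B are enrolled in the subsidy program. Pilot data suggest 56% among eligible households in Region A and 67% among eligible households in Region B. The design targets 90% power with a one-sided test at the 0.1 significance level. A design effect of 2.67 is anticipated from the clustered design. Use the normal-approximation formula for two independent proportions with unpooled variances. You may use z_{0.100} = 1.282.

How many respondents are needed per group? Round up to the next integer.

n = 679 per group

n = (z_α + z_β)² · [p₁(1−p₁) + p₂(1−p₂)] / (p₁ − p₂)²
  = (1.282 + 1.282)² · (0.56·0.44 + 0.67·0.33) / (-0.11)²
  = (2.564)² · (0.2464 + 0.2211) / 0.0121
  = 6.5741 · 0.4675 / 0.0121
  = 254.00
Design effect: 2.67 × 254.00 = 678.18.
Round up → n = 679 per group.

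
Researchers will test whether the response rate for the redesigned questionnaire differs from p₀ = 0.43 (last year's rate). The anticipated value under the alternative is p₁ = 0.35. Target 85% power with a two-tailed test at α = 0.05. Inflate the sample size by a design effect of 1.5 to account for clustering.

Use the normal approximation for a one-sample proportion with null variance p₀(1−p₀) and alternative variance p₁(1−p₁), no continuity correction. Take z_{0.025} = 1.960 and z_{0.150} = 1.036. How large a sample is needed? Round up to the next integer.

n = 503

n = [z_{α/2}·√(p₀q₀) + z_β·√(p₁q₁)]² / (p₁ − p₀)²
  = [1.960·√(0.43·0.57) + 1.036·√(0.35·0.65)]² / (-0.08)²
  = [1.960·0.4951 + 1.036·0.4770]² / 0.0064
  = [1.4645]² / 0.0064
  = 335.11
Design effect: 1.5 × 335.11 = 502.67.
Round up → n = 503.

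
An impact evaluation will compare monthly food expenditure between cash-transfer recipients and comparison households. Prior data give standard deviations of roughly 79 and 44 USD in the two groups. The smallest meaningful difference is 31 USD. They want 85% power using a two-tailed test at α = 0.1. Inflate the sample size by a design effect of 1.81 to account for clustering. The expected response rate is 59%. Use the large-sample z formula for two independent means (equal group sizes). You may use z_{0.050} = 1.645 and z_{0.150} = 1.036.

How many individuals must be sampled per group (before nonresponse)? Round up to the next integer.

n = 188 per group

n = (z_{α/2} + z_β)² · (σ₁² + σ₂²) / δ²
  = (1.645 + 1.036)² · (79² + 44² = 8177) / 31²
  = 7.1878 · 8177 / 961
  = 61.16
Design effect: 1.81 × 61.16 = 110.70.
Adjust for 59% response: 110.70 / 0.59 = 187.63.
Round up → n = 188 per group.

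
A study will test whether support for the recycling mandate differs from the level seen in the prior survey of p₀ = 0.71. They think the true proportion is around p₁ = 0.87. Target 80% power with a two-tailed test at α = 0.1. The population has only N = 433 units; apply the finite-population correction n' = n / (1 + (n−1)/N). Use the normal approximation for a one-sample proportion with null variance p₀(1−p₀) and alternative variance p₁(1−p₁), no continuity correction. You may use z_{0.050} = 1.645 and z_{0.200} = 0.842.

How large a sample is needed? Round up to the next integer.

n = 38

n = [z_{α/2}·√(p₀q₀) + z_β·√(p₁q₁)]² / (p₁ − p₀)²
  = [1.645·√(0.71·0.29) + 0.842·√(0.87·0.13)]² / (0.16)²
  = [1.645·0.4538 + 0.842·0.3363]² / 0.0256
  = [1.0296]² / 0.0256
  = 41.41
Finite-population correction (N = 433): 41.41 / (1 + (41.41 − 1)/433) = 37.88.
Round up → n = 38.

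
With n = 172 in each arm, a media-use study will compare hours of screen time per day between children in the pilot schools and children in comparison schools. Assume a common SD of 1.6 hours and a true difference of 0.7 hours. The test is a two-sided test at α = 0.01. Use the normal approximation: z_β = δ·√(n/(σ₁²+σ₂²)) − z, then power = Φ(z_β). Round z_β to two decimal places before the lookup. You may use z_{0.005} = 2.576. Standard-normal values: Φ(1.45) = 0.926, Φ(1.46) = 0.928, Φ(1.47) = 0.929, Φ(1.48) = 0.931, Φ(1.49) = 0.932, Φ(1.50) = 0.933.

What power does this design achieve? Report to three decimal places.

Power ≈ 0.931

z_β = δ·√(n/(σ₁²+σ₂²)) − z_{α/2}
    = 0.7 · √(172/5.12) − 2.576
    = 0.7 · 5.79601 − 2.576
    = 4.0572 − 2.576 = 1.4812 → 1.48
Power = Φ(1.48) = 0.931.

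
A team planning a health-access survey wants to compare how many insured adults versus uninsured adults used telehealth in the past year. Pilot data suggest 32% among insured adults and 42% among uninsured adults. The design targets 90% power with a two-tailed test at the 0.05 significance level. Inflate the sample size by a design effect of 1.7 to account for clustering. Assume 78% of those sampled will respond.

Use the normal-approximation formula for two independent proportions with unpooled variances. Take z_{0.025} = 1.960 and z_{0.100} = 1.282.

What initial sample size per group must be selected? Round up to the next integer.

n = (z_{α/2} + z_β)² · [p₁(1−p₁) + p₂(1−p₂)] / (p₁ − p₂)²
  = (1.960 + 1.282)² · (0.32·0.68 + 0.42·0.58) / (-0.10)²
  = (3.242)² · (0.2176 + 0.2436) / 0.0100
  = 10.5106 · 0.4612 / 0.0100
  = 484.75
Design effect: 1.7 × 484.75 = 824.07.
Adjust for 78% response: 824.07 / 0.78 = 1056.50.
Round up → n = 1057 per group.

n = 1057 per group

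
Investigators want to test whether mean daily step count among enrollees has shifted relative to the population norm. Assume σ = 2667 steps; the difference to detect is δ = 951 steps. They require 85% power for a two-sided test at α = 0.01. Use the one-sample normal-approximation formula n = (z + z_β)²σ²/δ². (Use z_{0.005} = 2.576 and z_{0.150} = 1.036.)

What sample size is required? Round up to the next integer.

n = (z_{α/2} + z_β)² · σ² / δ²
  = (2.576 + 1.036)² · 2667² / 951²
  = 13.0465 · 7112889 / 904401
  = 102.61
Round up → n = 103.

n = 103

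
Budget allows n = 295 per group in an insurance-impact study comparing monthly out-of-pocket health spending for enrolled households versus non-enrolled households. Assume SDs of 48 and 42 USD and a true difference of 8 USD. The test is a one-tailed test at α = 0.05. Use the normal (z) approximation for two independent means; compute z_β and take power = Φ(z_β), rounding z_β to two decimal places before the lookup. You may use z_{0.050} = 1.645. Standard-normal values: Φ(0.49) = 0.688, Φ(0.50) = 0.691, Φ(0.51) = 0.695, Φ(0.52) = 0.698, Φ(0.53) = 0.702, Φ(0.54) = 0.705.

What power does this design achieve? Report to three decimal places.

Power ≈ 0.695

z_β = δ·√(n/(σ₁²+σ₂²)) − z_α
    = 8 · √(295/4068) − 1.645
    = 8 · 0.26929 − 1.645
    = 2.1543 − 1.645 = 0.5093 → 0.51
Power = Φ(0.51) = 0.695.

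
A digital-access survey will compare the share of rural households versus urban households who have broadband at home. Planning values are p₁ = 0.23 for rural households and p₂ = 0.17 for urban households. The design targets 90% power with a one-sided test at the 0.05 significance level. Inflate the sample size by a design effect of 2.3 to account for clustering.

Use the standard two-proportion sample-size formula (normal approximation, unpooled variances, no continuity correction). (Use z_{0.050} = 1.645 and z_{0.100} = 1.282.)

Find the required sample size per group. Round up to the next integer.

n = (z_α + z_β)² · [p₁(1−p₁) + p₂(1−p₂)] / (p₁ − p₂)²
  = (1.645 + 1.282)² · (0.23·0.77 + 0.17·0.83) / (0.06)²
  = (2.927)² · (0.1771 + 0.1411) / 0.0036
  = 8.5673 · 0.3182 / 0.0036
  = 757.26
Design effect: 2.3 × 757.26 = 1741.69.
Round up → n = 1742 per group.

n = 1742 per group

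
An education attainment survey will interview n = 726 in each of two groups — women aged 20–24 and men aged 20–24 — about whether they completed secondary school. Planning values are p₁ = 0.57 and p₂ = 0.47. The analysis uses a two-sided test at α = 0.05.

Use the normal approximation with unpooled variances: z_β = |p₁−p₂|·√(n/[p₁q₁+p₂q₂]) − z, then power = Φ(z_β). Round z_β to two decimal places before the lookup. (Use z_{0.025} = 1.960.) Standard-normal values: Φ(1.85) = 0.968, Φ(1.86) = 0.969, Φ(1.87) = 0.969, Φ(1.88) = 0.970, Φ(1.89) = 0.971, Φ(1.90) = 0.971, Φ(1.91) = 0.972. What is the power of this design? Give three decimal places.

Power ≈ 0.969

z_β = |p₁−p₂|·√(n/[p₁q₁+p₂q₂]) − z_{α/2}
    = 0.10 · √(726/0.4942) − 1.960
    = 0.10 · 38.3281 − 1.960
    = 3.8328 − 1.960 = 1.8728 → 1.87
Power = Φ(1.87) = 0.969.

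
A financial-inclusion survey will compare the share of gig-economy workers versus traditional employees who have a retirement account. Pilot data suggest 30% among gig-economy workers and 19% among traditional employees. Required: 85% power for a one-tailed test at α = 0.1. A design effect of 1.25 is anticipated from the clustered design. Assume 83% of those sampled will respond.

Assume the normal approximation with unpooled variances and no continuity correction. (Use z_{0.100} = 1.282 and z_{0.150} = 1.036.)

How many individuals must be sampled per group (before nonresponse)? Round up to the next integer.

n = (z_α + z_β)² · [p₁(1−p₁) + p₂(1−p₂)] / (p₁ − p₂)²
  = (1.282 + 1.036)² · (0.30·0.70 + 0.19·0.81) / (0.11)²
  = (2.318)² · (0.2100 + 0.1539) / 0.0121
  = 5.3731 · 0.3639 / 0.0121
  = 161.59
Design effect: 1.25 × 161.59 = 201.99.
Adjust for 83% response: 201.99 / 0.83 = 243.36.
Round up → n = 244 per group.

n = 244 per group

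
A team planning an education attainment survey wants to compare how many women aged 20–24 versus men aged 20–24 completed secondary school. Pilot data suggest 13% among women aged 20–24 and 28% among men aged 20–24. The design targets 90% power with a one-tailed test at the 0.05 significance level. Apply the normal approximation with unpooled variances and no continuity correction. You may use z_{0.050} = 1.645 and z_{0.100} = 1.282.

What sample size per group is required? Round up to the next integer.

n = 120 per group

n = (z_α + z_β)² · [p₁(1−p₁) + p₂(1−p₂)] / (p₁ − p₂)²
  = (1.645 + 1.282)² · (0.13·0.87 + 0.28·0.72) / (-0.15)²
  = (2.927)² · (0.1131 + 0.2016) / 0.0225
  = 8.5673 · 0.3147 / 0.0225
  = 119.83
Round up → n = 120 per group.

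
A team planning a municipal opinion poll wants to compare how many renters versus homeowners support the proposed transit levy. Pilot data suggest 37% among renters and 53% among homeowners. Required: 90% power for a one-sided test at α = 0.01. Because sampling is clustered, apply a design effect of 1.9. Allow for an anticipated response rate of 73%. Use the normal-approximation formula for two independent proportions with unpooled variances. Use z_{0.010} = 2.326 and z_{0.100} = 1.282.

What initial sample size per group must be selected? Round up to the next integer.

n = 639 per group

n = (z_α + z_β)² · [p₁(1−p₁) + p₂(1−p₂)] / (p₁ − p₂)²
  = (2.326 + 1.282)² · (0.37·0.63 + 0.53·0.47) / (-0.16)²
  = (3.608)² · (0.2331 + 0.2491) / 0.0256
  = 13.0177 · 0.4822 / 0.0256
  = 245.20
Design effect: 1.9 × 245.20 = 465.88.
Adjust for 73% response: 465.88 / 0.73 = 638.19.
Round up → n = 639 per group.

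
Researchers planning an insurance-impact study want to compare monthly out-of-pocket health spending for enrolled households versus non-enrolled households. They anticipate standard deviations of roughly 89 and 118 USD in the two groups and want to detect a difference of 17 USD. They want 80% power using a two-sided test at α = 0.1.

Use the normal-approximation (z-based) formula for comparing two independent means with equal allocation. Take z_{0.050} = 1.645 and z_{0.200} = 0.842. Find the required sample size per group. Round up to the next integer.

n = 468 per group

n = (z_{α/2} + z_β)² · (σ₁² + σ₂²) / δ²
  = (1.645 + 0.842)² · (89² + 118² = 21845) / 17²
  = 6.1852 · 21845 / 289
  = 467.53
Round up → n = 468 per group.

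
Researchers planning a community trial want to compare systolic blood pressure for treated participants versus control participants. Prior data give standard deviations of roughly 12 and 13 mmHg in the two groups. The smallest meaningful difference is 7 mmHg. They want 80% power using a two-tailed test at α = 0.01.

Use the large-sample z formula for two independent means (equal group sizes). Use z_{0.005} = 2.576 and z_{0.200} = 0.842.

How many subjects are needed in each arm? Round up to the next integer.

n = (z_{α/2} + z_β)² · (σ₁² + σ₂²) / δ²
  = (2.576 + 0.842)² · (12² + 13² = 313) / 7²
  = 11.6827 · 313 / 49
  = 74.63
Round up → n = 75 per group.

n = 75 per group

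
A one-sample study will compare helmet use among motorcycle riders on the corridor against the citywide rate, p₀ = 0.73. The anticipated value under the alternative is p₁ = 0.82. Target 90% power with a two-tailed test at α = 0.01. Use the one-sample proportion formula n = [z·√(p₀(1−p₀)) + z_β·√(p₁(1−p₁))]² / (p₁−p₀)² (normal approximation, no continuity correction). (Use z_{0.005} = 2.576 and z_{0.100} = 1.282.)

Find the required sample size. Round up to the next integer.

n = 331

n = [z_{α/2}·√(p₀q₀) + z_β·√(p₁q₁)]² / (p₁ − p₀)²
  = [2.576·√(0.73·0.27) + 1.282·√(0.82·0.18)]² / (0.09)²
  = [2.576·0.4440 + 1.282·0.3842]² / 0.0081
  = [1.6362]² / 0.0081
  = 330.50
Round up → n = 331.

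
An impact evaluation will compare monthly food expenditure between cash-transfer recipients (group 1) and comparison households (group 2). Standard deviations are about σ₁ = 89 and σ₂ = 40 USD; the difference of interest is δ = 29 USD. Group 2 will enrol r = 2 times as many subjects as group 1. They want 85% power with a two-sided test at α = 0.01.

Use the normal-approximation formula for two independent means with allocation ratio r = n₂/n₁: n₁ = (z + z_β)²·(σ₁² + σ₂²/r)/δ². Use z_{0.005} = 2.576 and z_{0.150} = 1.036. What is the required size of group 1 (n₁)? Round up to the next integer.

n₁ = 136

n₁ = (z_{α/2} + z_β)² · (σ₁² + σ₂²/r) / δ²
   = (2.576 + 1.036)² · (89² + 40²/2) / 29²
   = 13.0465 · (7921 + 800) / 841
   = 13.0465 · 8721 / 841
   = 135.29
Round up → n₁ = 136; n₂ = r·n₁ = 2 × 136 = 272.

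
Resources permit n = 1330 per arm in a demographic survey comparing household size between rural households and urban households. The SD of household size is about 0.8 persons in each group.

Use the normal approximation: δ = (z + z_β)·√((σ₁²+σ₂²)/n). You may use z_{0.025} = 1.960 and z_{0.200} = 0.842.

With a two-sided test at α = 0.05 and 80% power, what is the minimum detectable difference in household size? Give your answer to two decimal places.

Minimum detectable difference ≈ 0.09 persons

δ = (z_{α/2} + z_β) · √((σ₁²+σ₂²)/n)
  = (1.960 + 0.842) · √(1.28/1330)
  = 2.802 · √0.00096
  = 2.802 · 0.0310
  = 0.0869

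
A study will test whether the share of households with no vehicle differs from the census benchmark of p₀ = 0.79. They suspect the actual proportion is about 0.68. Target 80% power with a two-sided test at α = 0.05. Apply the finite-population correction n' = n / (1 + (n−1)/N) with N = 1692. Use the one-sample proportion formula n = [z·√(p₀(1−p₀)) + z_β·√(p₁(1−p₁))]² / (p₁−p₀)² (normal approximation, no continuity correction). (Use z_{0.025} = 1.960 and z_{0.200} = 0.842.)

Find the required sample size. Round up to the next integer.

n = 110

n = [z_{α/2}·√(p₀q₀) + z_β·√(p₁q₁)]² / (p₁ − p₀)²
  = [1.960·√(0.79·0.21) + 0.842·√(0.68·0.32)]² / (-0.11)²
  = [1.960·0.4073 + 0.842·0.4665]² / 0.0121
  = [1.1911]² / 0.0121
  = 117.25
Finite-population correction (N = 1692): 117.25 / (1 + (117.25 − 1)/1692) = 109.71.
Round up → n = 110.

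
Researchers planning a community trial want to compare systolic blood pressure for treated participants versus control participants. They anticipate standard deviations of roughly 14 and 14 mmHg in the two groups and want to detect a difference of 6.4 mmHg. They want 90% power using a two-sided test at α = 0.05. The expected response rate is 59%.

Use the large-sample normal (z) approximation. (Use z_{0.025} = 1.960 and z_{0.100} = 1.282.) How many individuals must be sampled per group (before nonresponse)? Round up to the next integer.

n = 171 per group

n = (z_{α/2} + z_β)² · (σ₁² + σ₂²) / δ²
  = (1.960 + 1.282)² · (14² + 14² = 392) / 6.4²
  = 10.5106 · 392 / 40.96
  = 100.59
Adjust for 59% response: 100.59 / 0.59 = 170.49.
Round up → n = 171 per group.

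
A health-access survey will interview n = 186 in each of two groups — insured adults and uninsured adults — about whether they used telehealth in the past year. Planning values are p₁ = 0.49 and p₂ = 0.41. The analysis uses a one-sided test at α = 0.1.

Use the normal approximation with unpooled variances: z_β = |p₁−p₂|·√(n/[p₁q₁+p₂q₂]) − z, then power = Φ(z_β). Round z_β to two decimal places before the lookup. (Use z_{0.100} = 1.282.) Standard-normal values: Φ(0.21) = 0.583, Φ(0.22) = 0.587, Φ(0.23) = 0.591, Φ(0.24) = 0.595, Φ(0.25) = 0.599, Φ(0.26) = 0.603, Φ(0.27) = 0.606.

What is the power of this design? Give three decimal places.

z_β = |p₁−p₂|·√(n/[p₁q₁+p₂q₂]) − z_α
    = 0.08 · √(186/0.4918) − 1.282
    = 0.08 · 19.4474 − 1.282
    = 1.5558 − 1.282 = 0.2738 → 0.27
Power = Φ(0.27) = 0.606.

Power ≈ 0.606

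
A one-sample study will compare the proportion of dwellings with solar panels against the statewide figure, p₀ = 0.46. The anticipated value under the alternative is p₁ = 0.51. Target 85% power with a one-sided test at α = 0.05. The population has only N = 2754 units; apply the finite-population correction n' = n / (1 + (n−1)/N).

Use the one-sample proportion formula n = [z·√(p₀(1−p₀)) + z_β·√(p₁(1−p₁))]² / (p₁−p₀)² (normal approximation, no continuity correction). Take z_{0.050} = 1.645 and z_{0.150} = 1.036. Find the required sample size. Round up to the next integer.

n = [z_α·√(p₀q₀) + z_β·√(p₁q₁)]² / (p₁ − p₀)²
  = [1.645·√(0.46·0.54) + 1.036·√(0.51·0.49)]² / (0.05)²
  = [1.645·0.4984 + 1.036·0.4999]² / 0.0025
  = [1.3378]² / 0.0025
  = 715.84
Finite-population correction (N = 2754): 715.84 / (1 + (715.84 − 1)/2754) = 568.32.
Round up → n = 569.

n = 569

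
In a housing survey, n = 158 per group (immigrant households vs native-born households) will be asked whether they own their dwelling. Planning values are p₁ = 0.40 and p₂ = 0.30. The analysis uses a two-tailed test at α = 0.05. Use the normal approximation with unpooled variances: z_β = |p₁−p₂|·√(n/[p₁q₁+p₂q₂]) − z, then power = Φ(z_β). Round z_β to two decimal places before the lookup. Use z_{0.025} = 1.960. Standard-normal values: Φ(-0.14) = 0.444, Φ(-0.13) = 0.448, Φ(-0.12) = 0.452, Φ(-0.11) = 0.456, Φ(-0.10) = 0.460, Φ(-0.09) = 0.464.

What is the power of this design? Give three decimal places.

z_β = |p₁−p₂|·√(n/[p₁q₁+p₂q₂]) − z_{α/2}
    = 0.10 · √(158/0.4500) − 1.960
    = 0.10 · 18.7380 − 1.960
    = 1.8738 − 1.960 = -0.0862 → -0.09
Power = Φ(-0.09) = 0.464.

Power ≈ 0.464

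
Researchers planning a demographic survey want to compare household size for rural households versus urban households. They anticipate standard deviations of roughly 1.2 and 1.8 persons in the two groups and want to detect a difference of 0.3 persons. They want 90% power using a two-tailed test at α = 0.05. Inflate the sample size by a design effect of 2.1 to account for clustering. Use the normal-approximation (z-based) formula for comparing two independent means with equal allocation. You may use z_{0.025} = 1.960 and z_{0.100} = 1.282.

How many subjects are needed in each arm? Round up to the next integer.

n = 1148 per group

n = (z_{α/2} + z_β)² · (σ₁² + σ₂²) / δ²
  = (1.960 + 1.282)² · (1.2² + 1.8² = 4.68) / 0.3²
  = 10.5106 · 4.68 / 0.09
  = 546.55
Design effect: 2.1 × 546.55 = 1147.75.
Round up → n = 1148 per group.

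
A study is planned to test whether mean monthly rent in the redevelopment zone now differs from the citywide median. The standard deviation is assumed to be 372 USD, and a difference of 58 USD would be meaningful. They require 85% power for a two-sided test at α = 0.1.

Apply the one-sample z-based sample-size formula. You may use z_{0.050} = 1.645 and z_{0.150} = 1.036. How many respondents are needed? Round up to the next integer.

n = (z_{α/2} + z_β)² · σ² / δ²
  = (1.645 + 1.036)² · 372² / 58²
  = 7.1878 · 138384 / 3364
  = 295.68
Round up → n = 296.

n = 296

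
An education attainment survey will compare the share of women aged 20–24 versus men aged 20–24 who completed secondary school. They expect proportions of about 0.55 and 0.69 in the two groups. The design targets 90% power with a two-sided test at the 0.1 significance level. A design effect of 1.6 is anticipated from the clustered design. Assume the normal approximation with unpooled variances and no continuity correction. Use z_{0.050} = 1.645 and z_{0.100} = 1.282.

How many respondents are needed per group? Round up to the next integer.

n = 323 per group

n = (z_{α/2} + z_β)² · [p₁(1−p₁) + p₂(1−p₂)] / (p₁ − p₂)²
  = (1.645 + 1.282)² · (0.55·0.45 + 0.69·0.31) / (-0.14)²
  = (2.927)² · (0.2475 + 0.2139) / 0.0196
  = 8.5673 · 0.4614 / 0.0196
  = 201.68
Design effect: 1.6 × 201.68 = 322.69.
Round up → n = 323 per group.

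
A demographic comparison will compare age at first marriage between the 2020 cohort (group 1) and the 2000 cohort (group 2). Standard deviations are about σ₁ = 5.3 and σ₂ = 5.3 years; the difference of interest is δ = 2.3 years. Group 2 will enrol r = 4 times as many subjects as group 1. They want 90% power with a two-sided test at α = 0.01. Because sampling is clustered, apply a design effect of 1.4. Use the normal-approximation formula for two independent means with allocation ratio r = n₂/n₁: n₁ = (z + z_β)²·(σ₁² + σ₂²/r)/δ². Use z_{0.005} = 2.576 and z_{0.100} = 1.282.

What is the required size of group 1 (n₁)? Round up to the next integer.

n₁ = (z_{α/2} + z_β)² · (σ₁² + σ₂²/r) / δ²
   = (2.576 + 1.282)² · (5.3² + 5.3²/4) / 2.3²
   = 14.8842 · (28.09 + 7.0225) / 5.29
   = 14.8842 · 35.1125 / 5.29
   = 98.79
Design effect: 1.4 × 98.79 = 138.31.
Round up → n₁ = 139; n₂ = r·n₁ = 4 × 139 = 556.

n₁ = 139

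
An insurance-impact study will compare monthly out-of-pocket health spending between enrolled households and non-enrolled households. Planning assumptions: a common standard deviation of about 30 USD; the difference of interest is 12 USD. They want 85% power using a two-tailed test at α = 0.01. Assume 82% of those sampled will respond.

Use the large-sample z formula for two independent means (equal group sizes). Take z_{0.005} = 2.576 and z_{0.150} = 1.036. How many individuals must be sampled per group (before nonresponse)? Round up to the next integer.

n = (z_{α/2} + z_β)² · (σ₁² + σ₂²) / δ²
  = (2.576 + 1.036)² · (2·30² = 1800) / 12²
  = 13.0465 · 1800 / 144
  = 163.08
Adjust for 82% response: 163.08 / 0.82 = 198.88.
Round up → n = 199 per group.

n = 199 per group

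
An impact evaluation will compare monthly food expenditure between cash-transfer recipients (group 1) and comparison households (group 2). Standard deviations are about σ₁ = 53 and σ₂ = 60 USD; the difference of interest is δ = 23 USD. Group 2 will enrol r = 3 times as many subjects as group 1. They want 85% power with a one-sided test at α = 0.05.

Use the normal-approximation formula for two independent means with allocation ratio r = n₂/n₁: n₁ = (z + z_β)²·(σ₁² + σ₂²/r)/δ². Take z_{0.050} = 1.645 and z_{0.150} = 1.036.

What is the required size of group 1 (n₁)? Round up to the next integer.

n₁ = (z_α + z_β)² · (σ₁² + σ₂²/r) / δ²
   = (1.645 + 1.036)² · (53² + 60²/3) / 23²
   = 7.1878 · (2809 + 1200) / 529
   = 7.1878 · 4009 / 529
   = 54.47
Round up → n₁ = 55; n₂ = r·n₁ = 3 × 55 = 165.

n₁ = 55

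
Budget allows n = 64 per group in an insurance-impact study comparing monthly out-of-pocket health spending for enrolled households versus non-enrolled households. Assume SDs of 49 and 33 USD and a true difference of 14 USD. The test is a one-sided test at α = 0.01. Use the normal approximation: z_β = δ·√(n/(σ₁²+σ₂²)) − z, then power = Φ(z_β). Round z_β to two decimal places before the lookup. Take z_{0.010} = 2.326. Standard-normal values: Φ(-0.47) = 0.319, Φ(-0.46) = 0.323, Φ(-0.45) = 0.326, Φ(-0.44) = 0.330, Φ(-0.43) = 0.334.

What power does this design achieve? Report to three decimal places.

z_β = δ·√(n/(σ₁²+σ₂²)) − z_α
    = 14 · √(64/3490) − 2.326
    = 14 · 0.13542 − 2.326
    = 1.8959 − 2.326 = -0.4301 → -0.43
Power = Φ(-0.43) = 0.334.

Power ≈ 0.334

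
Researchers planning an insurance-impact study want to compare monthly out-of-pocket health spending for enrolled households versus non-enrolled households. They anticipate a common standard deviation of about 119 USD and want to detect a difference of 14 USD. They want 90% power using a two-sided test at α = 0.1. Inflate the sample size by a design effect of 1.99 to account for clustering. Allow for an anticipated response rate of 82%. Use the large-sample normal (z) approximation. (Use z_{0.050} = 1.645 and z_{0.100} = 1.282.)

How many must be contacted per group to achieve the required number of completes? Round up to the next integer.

n = (z_{α/2} + z_β)² · (σ₁² + σ₂²) / δ²
  = (1.645 + 1.282)² · (2·119² = 28322) / 14²
  = 8.5673 · 28322 / 196
  = 1237.98
Design effect: 1.99 × 1237.98 = 2463.58.
Adjust for 82% response: 2463.58 / 0.82 = 3004.36.
Round up → n = 3005 per group.

n = 3005 per group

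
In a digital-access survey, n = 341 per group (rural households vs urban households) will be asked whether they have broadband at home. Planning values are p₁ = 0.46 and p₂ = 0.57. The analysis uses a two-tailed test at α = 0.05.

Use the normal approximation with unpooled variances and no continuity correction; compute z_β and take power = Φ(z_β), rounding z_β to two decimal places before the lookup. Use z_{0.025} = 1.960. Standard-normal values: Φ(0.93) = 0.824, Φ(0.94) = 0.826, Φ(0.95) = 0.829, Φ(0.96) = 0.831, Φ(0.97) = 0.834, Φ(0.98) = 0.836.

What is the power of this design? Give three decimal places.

Power ≈ 0.824

z_β = |p₁−p₂|·√(n/[p₁q₁+p₂q₂]) − z_{α/2}
    = 0.11 · √(341/0.4935) − 1.960
    = 0.11 · 26.2866 − 1.960
    = 2.8915 − 1.960 = 0.9315 → 0.93
Power = Φ(0.93) = 0.824.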